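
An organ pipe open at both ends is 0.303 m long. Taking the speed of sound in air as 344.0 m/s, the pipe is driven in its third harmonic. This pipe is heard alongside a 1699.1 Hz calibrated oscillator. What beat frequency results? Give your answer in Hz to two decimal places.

3.87 Hz

Open pipe: f_n = n·v/(2L) = 3·344.0/(2·0.303) = 1702.9703 Hz.
f_beat = |1702.9703 − 1699.1| = 3.87 Hz.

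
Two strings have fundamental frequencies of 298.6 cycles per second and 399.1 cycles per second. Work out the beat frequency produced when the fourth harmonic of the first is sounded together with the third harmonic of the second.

Fourth harmonic of the first: 4·298.6 = 1194.4 Hz.
Third harmonic of the second: 3·399.1 = 1197.3 Hz.
f_beat = |1194.4 − 1197.3| = 2.9 Hz.

2.9 Hz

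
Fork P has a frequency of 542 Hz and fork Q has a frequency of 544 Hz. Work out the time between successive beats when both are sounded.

0.500 s

f_beat = |542 − 544| = 2 Hz.
Beat period T = 1 / f_beat = 1 / 2 s.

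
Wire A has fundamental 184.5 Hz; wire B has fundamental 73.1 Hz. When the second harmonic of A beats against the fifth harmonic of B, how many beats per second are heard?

3.5 Hz

Second harmonic of the first: 2·184.5 = 369.0 Hz.
Fifth harmonic of the second: 5·73.1 = 365.5 Hz.
f_beat = |369.0 − 365.5| = 3.5 Hz.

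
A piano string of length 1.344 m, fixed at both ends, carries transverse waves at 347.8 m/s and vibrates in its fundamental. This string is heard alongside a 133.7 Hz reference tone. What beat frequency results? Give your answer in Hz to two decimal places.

For a string fixed at both ends, f_n = n·v/(2L) = 1·347.8/(2·1.344) = 129.3899 Hz.
f_beat = |129.3899 − 133.7| = 4.31 Hz.

4.31 Hz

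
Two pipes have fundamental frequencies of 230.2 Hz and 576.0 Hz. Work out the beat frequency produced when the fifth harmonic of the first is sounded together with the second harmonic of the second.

Fifth harmonic of the first: 5·230.2 = 1151.0 Hz.
Second harmonic of the second: 2·576.0 = 1152.0 Hz.
f_beat = |1151.0 − 1152.0| = 1.0 Hz.

1.0 Hz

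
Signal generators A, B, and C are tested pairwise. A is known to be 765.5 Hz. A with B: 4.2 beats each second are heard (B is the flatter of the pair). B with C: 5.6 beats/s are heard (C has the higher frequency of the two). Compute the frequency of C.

B is below A, so f_B = 765.5 − 4.2 = 761.3 Hz.
C is above B, so f_C = 761.3 + 5.6 = 766.9 Hz.

766.9 Hz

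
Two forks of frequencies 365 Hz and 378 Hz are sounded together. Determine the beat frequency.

13 Hz

f_beat = |f₁ − f₂|.
|365 − 378| = 13 Hz.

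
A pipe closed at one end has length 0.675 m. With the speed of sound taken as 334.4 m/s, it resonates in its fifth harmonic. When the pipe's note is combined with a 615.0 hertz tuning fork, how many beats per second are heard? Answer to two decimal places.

4.26 Hz

Closed pipe (odd harmonics): f_n = n·v/(4L) = 5·334.4/(4·0.675) = 619.2593 Hz.
f_beat = |619.2593 − 615.0| = 4.26 Hz.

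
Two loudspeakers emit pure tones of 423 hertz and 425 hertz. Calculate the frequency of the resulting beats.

Beats arise from superposition of two nearby frequencies; the beat rate is |f₁ − f₂|.
|423 − 425| = 2 Hz.

2 Hz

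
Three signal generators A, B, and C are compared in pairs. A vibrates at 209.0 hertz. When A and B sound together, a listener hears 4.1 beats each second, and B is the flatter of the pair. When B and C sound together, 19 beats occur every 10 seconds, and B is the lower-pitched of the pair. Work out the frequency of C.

206.8 Hz

B is below A, so f_B = 209.0 − 4.1 = 204.9 Hz.
B–C: Beat frequency = 19/10 = 1.9 Hz.
C is above B, so f_C = 204.9 + 1.9 = 206.8 Hz.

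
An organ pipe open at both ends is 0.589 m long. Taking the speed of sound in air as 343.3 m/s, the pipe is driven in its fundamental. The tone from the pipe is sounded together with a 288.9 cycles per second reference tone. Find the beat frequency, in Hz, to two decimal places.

2.53 Hz

Open pipe: f_n = n·v/(2L) = 1·343.3/(2·0.589) = 291.4261 Hz.
f_beat = |291.4261 − 288.9| = 2.53 Hz.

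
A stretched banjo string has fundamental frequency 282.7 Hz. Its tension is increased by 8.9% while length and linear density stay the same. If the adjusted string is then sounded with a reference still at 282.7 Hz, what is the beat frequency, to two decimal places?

For a string, f ∝ √T, so the new frequency is 282.7·√1.089 = 295.0120 Hz.
f_beat = |295.0120 − 282.7| = 12.31 Hz.

12.31 Hz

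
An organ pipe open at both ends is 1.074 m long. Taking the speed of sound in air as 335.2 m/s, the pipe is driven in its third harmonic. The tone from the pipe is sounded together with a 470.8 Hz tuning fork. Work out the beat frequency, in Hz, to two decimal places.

Open pipe: f_n = n·v/(2L) = 3·335.2/(2·1.074) = 468.1564 Hz.
f_beat = |468.1564 − 470.8| = 2.64 Hz.

2.64 Hz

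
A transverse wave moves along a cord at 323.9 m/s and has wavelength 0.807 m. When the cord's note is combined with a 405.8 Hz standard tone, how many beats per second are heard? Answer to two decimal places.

Source frequency f = v/λ = 323.9/0.807 = 401.3631 Hz.
f_beat = |401.3631 − 405.8| = 4.44 Hz.

4.44 Hz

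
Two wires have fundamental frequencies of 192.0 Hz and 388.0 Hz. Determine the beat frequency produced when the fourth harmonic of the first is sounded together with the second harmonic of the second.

8.0 Hz

Fourth harmonic of the first: 4·192.0 = 768.0 Hz.
Second harmonic of the second: 2·388.0 = 776.0 Hz.
f_beat = |768.0 − 776.0| = 8.0 Hz.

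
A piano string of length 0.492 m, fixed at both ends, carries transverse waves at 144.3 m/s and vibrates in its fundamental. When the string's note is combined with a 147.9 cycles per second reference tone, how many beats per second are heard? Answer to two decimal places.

1.25 Hz

For a string fixed at both ends, f_n = n·v/(2L) = 1·144.3/(2·0.492) = 146.6463 Hz.
f_beat = |146.6463 − 147.9| = 1.25 Hz.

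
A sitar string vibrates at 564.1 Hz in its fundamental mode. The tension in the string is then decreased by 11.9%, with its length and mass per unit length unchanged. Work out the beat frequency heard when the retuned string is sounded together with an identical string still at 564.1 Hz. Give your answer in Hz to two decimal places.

34.63 Hz

For a string, f ∝ √T, so the new frequency is 564.1·√0.881 = 529.4733 Hz.
f_beat = |529.4733 − 564.1| = 34.63 Hz.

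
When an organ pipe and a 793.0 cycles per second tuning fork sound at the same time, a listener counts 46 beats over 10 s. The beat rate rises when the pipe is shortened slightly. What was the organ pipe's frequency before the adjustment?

Beat frequency = 46/10 = 4.6 Hz.
|f − 793.0| = 4.6, so the organ pipe was at either 788.4 Hz or 797.6 Hz.
A shorter pipe has a higher fundamental; the adjustment raises the organ pipe's frequency.
The beat rate rose, so the adjustment moved the organ pipe further from 793.0 Hz — it was already above the reference.

797.6 Hz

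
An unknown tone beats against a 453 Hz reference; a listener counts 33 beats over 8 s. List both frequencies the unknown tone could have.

448.875 Hz or 457.125 Hz

Beat frequency = 33/8 = 4.125 Hz.
|f − 453| = 4.125, so f = 453 ± 4.125.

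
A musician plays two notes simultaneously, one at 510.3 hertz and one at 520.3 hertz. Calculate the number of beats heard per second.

The beat frequency equals the magnitude of the frequency difference.
|510.3 − 520.3| = 10 Hz.

10 Hz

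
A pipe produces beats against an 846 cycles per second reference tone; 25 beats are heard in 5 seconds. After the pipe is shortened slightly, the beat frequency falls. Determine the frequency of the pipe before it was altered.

841 Hz

Beat frequency = 25/5 = 5 Hz.
|f − 846| = 5, so the pipe was at either 841 Hz or 851 Hz.
A shorter pipe has a higher fundamental; the adjustment raises the pipe's frequency.
The beat rate fell, so the adjustment moved the pipe toward 846 Hz — it must have started below the reference.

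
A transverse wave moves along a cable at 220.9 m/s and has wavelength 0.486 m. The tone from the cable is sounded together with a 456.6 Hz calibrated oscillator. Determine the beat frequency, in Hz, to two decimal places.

2.07 Hz

Source frequency f = v/λ = 220.9/0.486 = 454.5267 Hz.
f_beat = |454.5267 − 456.6| = 2.07 Hz.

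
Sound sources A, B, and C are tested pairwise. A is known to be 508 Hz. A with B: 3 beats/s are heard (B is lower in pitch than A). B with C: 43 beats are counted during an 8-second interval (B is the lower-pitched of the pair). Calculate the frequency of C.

B is below A, so f_B = 508 − 3 = 505 Hz.
B–C: Beat frequency = 43/8 = 5.375 Hz.
C is above B, so f_C = 505 + 5.375 = 510.375 Hz.

510.375 Hz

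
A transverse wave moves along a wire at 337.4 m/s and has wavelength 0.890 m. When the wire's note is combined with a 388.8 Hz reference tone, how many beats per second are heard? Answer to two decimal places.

9.70 Hz

Source frequency f = v/λ = 337.4/0.890 = 379.1011 Hz.
f_beat = |379.1011 − 388.8| = 9.70 Hz.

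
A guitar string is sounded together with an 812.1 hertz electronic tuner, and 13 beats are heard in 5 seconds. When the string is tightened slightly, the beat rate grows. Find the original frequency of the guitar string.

814.7 Hz

Beat frequency = 13/5 = 2.6 Hz.
|f − 812.1| = 2.6, so the guitar string was at either 809.5 Hz or 814.7 Hz.
Increasing tension raises a string's frequency; the adjustment raises the guitar string's frequency.
The beat rate rose, so the adjustment moved the guitar string further from 812.1 Hz — it was already above the reference.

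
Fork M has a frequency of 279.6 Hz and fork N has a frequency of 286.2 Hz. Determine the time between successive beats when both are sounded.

f_beat = |279.6 − 286.2| = 6.6 Hz.
Beat period T = 1 / f_beat = 1 / 6.6 s.

0.152 s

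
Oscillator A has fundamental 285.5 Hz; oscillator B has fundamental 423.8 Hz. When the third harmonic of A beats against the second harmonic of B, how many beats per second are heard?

8.9 Hz

Third harmonic of the first: 3·285.5 = 856.5 Hz.
Second harmonic of the second: 2·423.8 = 847.6 Hz.
f_beat = |856.5 − 847.6| = 8.9 Hz.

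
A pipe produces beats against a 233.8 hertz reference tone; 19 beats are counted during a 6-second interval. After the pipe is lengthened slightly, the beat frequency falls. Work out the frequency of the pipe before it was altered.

236.9667 Hz

Beat frequency = 19/6 = 3.1667 Hz.
|f − 233.8| = 3.1667, so the pipe was at either 230.6333 Hz or 236.9667 Hz.
A longer pipe has a lower fundamental; the adjustment lowers the pipe's frequency.
The beat rate fell, so the adjustment moved the pipe toward 233.8 Hz — it must have started above the reference.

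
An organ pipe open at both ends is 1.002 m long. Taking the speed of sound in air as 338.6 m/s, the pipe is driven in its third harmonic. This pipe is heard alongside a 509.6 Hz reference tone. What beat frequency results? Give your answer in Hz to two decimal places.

Open pipe: f_n = n·v/(2L) = 3·338.6/(2·1.002) = 506.8862 Hz.
f_beat = |506.8862 − 509.6| = 2.71 Hz.

2.71 Hz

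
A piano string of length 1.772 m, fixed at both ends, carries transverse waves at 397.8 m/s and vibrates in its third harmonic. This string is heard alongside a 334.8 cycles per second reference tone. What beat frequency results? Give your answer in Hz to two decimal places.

1.94 Hz

For a string fixed at both ends, f_n = n·v/(2L) = 3·397.8/(2·1.772) = 336.7381 Hz.
f_beat = |336.7381 − 334.8| = 1.94 Hz.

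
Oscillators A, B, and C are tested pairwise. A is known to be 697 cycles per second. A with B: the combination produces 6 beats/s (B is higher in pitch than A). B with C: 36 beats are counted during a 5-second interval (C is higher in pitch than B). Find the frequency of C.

B is above A, so f_B = 697 + 6 = 703 Hz.
B–C: Beat frequency = 36/5 = 7.2 Hz.
C is above B, so f_C = 703 + 7.2 = 710.2 Hz.

710.2 Hz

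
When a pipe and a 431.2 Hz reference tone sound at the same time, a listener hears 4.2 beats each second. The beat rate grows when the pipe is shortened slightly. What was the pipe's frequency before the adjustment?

435.4 Hz

|f − 431.2| = 4.2, so the pipe was at either 427 Hz or 435.4 Hz.
A shorter pipe has a higher fundamental; the adjustment raises the pipe's frequency.
The beat rate rose, so the adjustment moved the pipe further from 431.2 Hz — it was already above the reference.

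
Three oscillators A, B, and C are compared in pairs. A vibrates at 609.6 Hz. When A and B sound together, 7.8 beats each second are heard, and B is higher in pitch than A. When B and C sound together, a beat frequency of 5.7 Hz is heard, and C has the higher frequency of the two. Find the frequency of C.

B is above A, so f_B = 609.6 + 7.8 = 617.4 Hz.
C is above B, so f_C = 617.4 + 5.7 = 623.1 Hz.

623.1 Hz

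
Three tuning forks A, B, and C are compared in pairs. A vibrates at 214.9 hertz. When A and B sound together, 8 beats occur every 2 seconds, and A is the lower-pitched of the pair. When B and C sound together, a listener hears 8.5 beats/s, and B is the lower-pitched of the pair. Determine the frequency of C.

227.4 Hz

A–B: Beat frequency = 8/2 = 4 Hz.
B is above A, so f_B = 214.9 + 4 = 218.9 Hz.
C is above B, so f_C = 218.9 + 8.5 = 227.4 Hz.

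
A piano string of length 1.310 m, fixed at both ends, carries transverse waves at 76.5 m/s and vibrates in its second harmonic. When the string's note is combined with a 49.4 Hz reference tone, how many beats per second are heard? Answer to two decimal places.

For a string fixed at both ends, f_n = n·v/(2L) = 2·76.5/(2·1.310) = 58.3969 Hz.
f_beat = |58.3969 − 49.4| = 9.00 Hz.

9.00 Hz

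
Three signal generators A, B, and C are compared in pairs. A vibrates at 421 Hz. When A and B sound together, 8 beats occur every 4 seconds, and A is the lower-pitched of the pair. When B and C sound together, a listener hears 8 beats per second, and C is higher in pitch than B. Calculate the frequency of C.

431 Hz

A–B: Beat frequency = 8/4 = 2 Hz.
B is above A, so f_B = 421 + 2 = 423 Hz.
C is above B, so f_C = 423 + 8 = 431 Hz.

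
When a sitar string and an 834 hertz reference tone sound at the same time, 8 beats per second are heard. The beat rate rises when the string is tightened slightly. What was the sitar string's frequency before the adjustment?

|f − 834| = 8, so the sitar string was at either 826 Hz or 842 Hz.
Increasing tension raises a string's frequency; the adjustment raises the sitar string's frequency.
The beat rate rose, so the adjustment moved the sitar string further from 834 Hz — it was already above the reference.

842 Hz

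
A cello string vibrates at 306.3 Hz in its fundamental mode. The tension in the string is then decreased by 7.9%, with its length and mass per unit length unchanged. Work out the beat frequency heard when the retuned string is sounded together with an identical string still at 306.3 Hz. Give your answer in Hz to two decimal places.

For a string, f ∝ √T, so the new frequency is 306.3·√0.921 = 293.9523 Hz.
f_beat = |293.9523 − 306.3| = 12.35 Hz.

12.35 Hz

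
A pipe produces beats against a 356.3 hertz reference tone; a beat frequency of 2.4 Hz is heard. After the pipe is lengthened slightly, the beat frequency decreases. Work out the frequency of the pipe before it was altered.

358.7 Hz

|f − 356.3| = 2.4, so the pipe was at either 353.9 Hz or 358.7 Hz.
A longer pipe has a lower fundamental; the adjustment lowers the pipe's frequency.
The beat rate fell, so the adjustment moved the pipe toward 356.3 Hz — it must have started above the reference.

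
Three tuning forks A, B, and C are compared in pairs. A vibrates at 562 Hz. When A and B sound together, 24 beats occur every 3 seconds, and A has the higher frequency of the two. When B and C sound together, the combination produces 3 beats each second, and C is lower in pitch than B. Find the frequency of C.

A–B: Beat frequency = 24/3 = 8 Hz.
B is below A, so f_B = 562 − 8 = 554 Hz.
C is below B, so f_C = 554 − 3 = 551 Hz.

551 Hz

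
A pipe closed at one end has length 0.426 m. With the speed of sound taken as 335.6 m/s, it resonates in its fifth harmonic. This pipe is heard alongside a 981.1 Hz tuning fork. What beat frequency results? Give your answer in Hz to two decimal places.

Closed pipe (odd harmonics): f_n = n·v/(4L) = 5·335.6/(4·0.426) = 984.7418 Hz.
f_beat = |984.7418 − 981.1| = 3.64 Hz.

3.64 Hz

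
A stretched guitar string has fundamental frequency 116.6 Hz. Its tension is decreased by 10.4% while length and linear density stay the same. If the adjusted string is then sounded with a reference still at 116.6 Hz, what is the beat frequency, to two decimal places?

6.23 Hz

For a string, f ∝ √T, so the new frequency is 116.6·√0.896 = 110.3704 Hz.
f_beat = |110.3704 − 116.6| = 6.23 Hz.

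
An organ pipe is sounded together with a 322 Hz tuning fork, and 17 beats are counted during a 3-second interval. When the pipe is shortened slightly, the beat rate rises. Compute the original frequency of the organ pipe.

Beat frequency = 17/3 = 5.6667 Hz.
|f − 322| = 5.6667, so the organ pipe was at either 316.3333 Hz or 327.6667 Hz.
A shorter pipe has a higher fundamental; the adjustment raises the organ pipe's frequency.
The beat rate rose, so the adjustment moved the organ pipe further from 322 Hz — it was already above the reference.

327.6667 Hz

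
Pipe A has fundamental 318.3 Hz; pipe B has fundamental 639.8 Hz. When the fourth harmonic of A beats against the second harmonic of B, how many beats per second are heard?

6.4 Hz

Fourth harmonic of the first: 4·318.3 = 1273.2 Hz.
Second harmonic of the second: 2·639.8 = 1279.6 Hz.
f_beat = |1273.2 − 1279.6| = 6.4 Hz.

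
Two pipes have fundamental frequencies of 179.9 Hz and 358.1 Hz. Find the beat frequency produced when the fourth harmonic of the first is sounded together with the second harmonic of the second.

3.4 Hz

Fourth harmonic of the first: 4·179.9 = 719.6 Hz.
Second harmonic of the second: 2·358.1 = 716.2 Hz.
f_beat = |719.6 − 716.2| = 3.4 Hz.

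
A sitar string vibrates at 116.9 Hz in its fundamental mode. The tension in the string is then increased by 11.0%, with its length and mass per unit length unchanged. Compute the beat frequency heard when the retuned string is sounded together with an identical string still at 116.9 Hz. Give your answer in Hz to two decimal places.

6.26 Hz

For a string, f ∝ √T, so the new frequency is 116.9·√1.110 = 123.1618 Hz.
f_beat = |123.1618 − 116.9| = 6.26 Hz.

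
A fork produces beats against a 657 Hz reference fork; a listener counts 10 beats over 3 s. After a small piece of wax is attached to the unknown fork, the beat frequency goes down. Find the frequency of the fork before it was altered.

Beat frequency = 10/3 = 3.3333 Hz.
|f − 657| = 3.3333, so the fork was at either 653.6667 Hz or 660.3333 Hz.
Loading a fork with wax lowers its frequency; the adjustment lowers the fork's frequency.
The beat rate fell, so the adjustment moved the fork toward 657 Hz — it must have started above the reference.

660.3333 Hz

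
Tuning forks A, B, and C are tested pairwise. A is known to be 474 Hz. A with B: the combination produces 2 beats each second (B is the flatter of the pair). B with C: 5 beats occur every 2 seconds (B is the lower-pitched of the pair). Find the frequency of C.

B is below A, so f_B = 474 − 2 = 472 Hz.
B–C: Beat frequency = 5/2 = 2.5 Hz.
C is above B, so f_C = 472 + 2.5 = 474.5 Hz.

474.5 Hz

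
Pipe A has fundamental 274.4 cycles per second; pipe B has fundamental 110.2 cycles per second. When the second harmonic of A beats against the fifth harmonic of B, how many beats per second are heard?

Second harmonic of the first: 2·274.4 = 548.8 Hz.
Fifth harmonic of the second: 5·110.2 = 551.0 Hz.
f_beat = |548.8 − 551.0| = 2.2 Hz.

2.2 Hz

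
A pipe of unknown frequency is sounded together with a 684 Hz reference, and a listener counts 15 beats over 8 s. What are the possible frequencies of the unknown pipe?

Beat frequency = 15/8 = 1.875 Hz.
|f − 684| = 1.875, so f = 684 ± 1.875.

682.125 Hz or 685.875 Hz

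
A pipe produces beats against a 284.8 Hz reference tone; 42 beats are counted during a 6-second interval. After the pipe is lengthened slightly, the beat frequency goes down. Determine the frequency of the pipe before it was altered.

Beat frequency = 42/6 = 7 Hz.
|f − 284.8| = 7, so the pipe was at either 277.8 Hz or 291.8 Hz.
A longer pipe has a lower fundamental; the adjustment lowers the pipe's frequency.
The beat rate fell, so the adjustment moved the pipe toward 284.8 Hz — it must have started above the reference.

291.8 Hz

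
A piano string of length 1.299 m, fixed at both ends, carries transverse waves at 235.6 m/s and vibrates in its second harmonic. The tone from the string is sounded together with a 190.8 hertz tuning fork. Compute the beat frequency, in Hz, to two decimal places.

For a string fixed at both ends, f_n = n·v/(2L) = 2·235.6/(2·1.299) = 181.3703 Hz.
f_beat = |181.3703 − 190.8| = 9.43 Hz.

9.43 Hz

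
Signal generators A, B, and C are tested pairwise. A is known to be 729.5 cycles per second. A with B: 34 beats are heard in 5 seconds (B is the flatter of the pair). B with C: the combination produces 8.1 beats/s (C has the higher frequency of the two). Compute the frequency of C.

730.8 Hz

A–B: Beat frequency = 34/5 = 6.8 Hz.
B is below A, so f_B = 729.5 − 6.8 = 722.7 Hz.
C is above B, so f_C = 722.7 + 8.1 = 730.8 Hz.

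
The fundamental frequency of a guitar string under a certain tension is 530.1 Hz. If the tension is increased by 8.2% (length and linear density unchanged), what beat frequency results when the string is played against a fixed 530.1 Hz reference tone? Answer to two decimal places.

For a string, f ∝ √T, so the new frequency is 530.1·√1.082 = 551.4059 Hz.
f_beat = |551.4059 − 530.1| = 21.31 Hz.

21.31 Hz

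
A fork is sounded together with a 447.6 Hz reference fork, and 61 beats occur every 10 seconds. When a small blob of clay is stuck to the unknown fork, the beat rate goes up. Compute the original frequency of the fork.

441.5 Hz

Beat frequency = 61/10 = 6.1 Hz.
|f − 447.6| = 6.1, so the fork was at either 441.5 Hz or 453.7 Hz.
Adding mass to a fork lowers its frequency; the adjustment lowers the fork's frequency.
The beat rate rose, so the adjustment moved the fork further from 447.6 Hz — it was already below the reference.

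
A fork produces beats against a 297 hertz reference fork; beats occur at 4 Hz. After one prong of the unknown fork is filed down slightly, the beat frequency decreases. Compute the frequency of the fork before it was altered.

|f − 297| = 4, so the fork was at either 293 Hz or 301 Hz.
Filing a prong removes mass and raises the fork's frequency; the adjustment raises the fork's frequency.
The beat rate fell, so the adjustment moved the fork toward 297 Hz — it must have started below the reference.

293 Hz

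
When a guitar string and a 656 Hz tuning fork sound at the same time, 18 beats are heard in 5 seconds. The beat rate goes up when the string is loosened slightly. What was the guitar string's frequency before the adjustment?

652.4 Hz

Beat frequency = 18/5 = 3.6 Hz.
|f − 656| = 3.6, so the guitar string was at either 652.4 Hz or 659.6 Hz.
Reducing tension lowers a string's frequency; the adjustment lowers the guitar string's frequency.
The beat rate rose, so the adjustment moved the guitar string further from 656 Hz — it was already below the reference.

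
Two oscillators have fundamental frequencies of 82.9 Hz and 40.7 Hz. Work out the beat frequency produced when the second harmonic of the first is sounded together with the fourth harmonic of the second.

3.0 Hz

Second harmonic of the first: 2·82.9 = 165.8 Hz.
Fourth harmonic of the second: 4·40.7 = 162.8 Hz.
f_beat = |165.8 − 162.8| = 3.0 Hz.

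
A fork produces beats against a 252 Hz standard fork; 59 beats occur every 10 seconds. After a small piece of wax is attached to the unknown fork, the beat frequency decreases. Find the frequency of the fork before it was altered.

257.9 Hz

Beat frequency = 59/10 = 5.9 Hz.
|f − 252| = 5.9, so the fork was at either 246.1 Hz or 257.9 Hz.
Loading a fork with wax lowers its frequency; the adjustment lowers the fork's frequency.
The beat rate fell, so the adjustment moved the fork toward 252 Hz — it must have started above the reference.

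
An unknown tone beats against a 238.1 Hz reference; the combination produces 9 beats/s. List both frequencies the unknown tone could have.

|f − 238.1| = 9, so f = 238.1 ± 9.

229.1 Hz or 247.1 Hz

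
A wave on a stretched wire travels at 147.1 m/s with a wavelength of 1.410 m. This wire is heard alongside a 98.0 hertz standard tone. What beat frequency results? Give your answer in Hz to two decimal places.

Source frequency f = v/λ = 147.1/1.410 = 104.3262 Hz.
f_beat = |104.3262 − 98.0| = 6.33 Hz.

6.33 Hz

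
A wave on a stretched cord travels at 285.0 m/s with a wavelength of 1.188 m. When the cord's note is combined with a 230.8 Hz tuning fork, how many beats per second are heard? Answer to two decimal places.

9.10 Hz

Source frequency f = v/λ = 285.0/1.188 = 239.8990 Hz.
f_beat = |239.8990 − 230.8| = 9.10 Hz.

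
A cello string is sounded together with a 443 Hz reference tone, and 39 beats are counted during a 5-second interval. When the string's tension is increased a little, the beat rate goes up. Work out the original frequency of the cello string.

Beat frequency = 39/5 = 7.8 Hz.
|f − 443| = 7.8, so the cello string was at either 435.2 Hz or 450.8 Hz.
Higher tension means higher frequency; the adjustment raises the cello string's frequency.
The beat rate rose, so the adjustment moved the cello string further from 443 Hz — it was already above the reference.

450.8 Hz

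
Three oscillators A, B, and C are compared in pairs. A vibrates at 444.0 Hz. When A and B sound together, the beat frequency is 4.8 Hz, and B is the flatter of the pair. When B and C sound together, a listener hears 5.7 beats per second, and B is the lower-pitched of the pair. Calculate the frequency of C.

B is below A, so f_B = 444.0 − 4.8 = 439.2 Hz.
C is above B, so f_C = 439.2 + 5.7 = 444.9 Hz.

444.9 Hz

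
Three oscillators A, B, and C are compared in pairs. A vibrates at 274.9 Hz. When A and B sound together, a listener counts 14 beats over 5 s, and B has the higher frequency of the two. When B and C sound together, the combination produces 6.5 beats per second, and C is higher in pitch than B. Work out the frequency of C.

A–B: Beat frequency = 14/5 = 2.8 Hz.
B is above A, so f_B = 274.9 + 2.8 = 277.7 Hz.
C is above B, so f_C = 277.7 + 6.5 = 284.2 Hz.

284.2 Hz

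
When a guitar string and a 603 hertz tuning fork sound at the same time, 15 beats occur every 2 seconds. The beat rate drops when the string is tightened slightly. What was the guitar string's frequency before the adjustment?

Beat frequency = 15/2 = 7.5 Hz.
|f − 603| = 7.5, so the guitar string was at either 595.5 Hz or 610.5 Hz.
Increasing tension raises a string's frequency; the adjustment raises the guitar string's frequency.
The beat rate fell, so the adjustment moved the guitar string toward 603 Hz — it must have started below the reference.

595.5 Hz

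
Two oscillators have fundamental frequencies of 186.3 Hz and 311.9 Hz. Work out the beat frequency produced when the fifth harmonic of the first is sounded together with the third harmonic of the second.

Fifth harmonic of the first: 5·186.3 = 931.5 Hz.
Third harmonic of the second: 3·311.9 = 935.7 Hz.
f_beat = |931.5 − 935.7| = 4.2 Hz.

4.2 Hz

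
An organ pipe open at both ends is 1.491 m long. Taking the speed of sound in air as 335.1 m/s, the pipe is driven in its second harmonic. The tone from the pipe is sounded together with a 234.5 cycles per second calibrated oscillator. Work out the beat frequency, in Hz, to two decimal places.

Open pipe: f_n = n·v/(2L) = 2·335.1/(2·1.491) = 224.7485 Hz.
f_beat = |224.7485 − 234.5| = 9.75 Hz.

9.75 Hz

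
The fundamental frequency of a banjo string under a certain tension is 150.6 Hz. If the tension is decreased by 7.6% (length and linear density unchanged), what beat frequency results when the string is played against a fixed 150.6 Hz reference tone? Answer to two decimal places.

5.84 Hz

For a string, f ∝ √T, so the new frequency is 150.6·√0.924 = 144.7641 Hz.
f_beat = |144.7641 − 150.6| = 5.84 Hz.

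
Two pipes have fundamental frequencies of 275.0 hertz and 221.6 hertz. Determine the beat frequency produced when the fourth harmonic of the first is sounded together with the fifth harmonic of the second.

8.0 Hz

Fourth harmonic of the first: 4·275.0 = 1100.0 Hz.
Fifth harmonic of the second: 5·221.6 = 1108.0 Hz.
f_beat = |1100.0 − 1108.0| = 8.0 Hz.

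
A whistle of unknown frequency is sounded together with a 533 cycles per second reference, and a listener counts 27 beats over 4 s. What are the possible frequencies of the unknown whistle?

Beat frequency = 27/4 = 6.75 Hz.
|f − 533| = 6.75, so f = 533 ± 6.75.

526.25 Hz or 539.75 Hz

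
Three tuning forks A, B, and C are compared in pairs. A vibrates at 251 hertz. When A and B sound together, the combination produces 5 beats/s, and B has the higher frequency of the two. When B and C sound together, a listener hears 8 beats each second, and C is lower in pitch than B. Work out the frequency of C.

B is above A, so f_B = 251 + 5 = 256 Hz.
C is below B, so f_C = 256 − 8 = 248 Hz.

248 Hz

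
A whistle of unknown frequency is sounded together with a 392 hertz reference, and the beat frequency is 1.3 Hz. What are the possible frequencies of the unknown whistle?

390.7 Hz or 393.3 Hz

|f − 392| = 1.3, so f = 392 ± 1.3.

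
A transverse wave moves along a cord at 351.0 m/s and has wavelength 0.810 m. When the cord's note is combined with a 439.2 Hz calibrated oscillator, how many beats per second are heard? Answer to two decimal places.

5.87 Hz

Source frequency f = v/λ = 351.0/0.810 = 433.3333 Hz.
f_beat = |433.3333 − 439.2| = 5.87 Hz.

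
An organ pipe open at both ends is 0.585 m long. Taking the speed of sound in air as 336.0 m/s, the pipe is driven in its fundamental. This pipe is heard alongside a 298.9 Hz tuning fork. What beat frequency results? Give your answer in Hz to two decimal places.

11.72 Hz

Open pipe: f_n = n·v/(2L) = 1·336.0/(2·0.585) = 287.1795 Hz.
f_beat = |287.1795 − 298.9| = 11.72 Hz.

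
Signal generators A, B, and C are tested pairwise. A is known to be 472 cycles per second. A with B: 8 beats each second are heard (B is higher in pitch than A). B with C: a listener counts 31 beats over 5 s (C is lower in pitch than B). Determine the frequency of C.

B is above A, so f_B = 472 + 8 = 480 Hz.
B–C: Beat frequency = 31/5 = 6.2 Hz.
C is below B, so f_C = 480 − 6.2 = 473.8 Hz.

473.8 Hz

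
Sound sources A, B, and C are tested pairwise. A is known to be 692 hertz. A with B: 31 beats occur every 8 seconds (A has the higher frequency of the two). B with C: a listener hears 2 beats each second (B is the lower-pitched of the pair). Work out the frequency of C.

690.125 Hz

A–B: Beat frequency = 31/8 = 3.875 Hz.
B is below A, so f_B = 692 − 3.875 = 688.125 Hz.
C is above B, so f_C = 688.125 + 2 = 690.125 Hz.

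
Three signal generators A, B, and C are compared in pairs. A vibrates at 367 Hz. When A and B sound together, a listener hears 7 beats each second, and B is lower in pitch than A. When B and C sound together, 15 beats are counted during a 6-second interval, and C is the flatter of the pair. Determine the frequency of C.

357.5 Hz

B is below A, so f_B = 367 − 7 = 360 Hz.
B–C: Beat frequency = 15/6 = 2.5 Hz.
C is below B, so f_C = 360 − 2.5 = 357.5 Hz.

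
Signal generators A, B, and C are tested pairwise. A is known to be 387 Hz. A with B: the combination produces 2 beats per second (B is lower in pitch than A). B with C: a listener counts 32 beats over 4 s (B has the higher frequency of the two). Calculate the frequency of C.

B is below A, so f_B = 387 − 2 = 385 Hz.
B–C: Beat frequency = 32/4 = 8 Hz.
C is below B, so f_C = 385 − 8 = 377 Hz.

377 Hz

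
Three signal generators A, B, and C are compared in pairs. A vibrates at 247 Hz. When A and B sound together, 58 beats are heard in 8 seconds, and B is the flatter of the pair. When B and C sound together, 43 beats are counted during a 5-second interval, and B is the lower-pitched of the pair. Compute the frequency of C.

248.35 Hz

A–B: Beat frequency = 58/8 = 7.25 Hz.
B is below A, so f_B = 247 − 7.25 = 239.75 Hz.
B–C: Beat frequency = 43/5 = 8.6 Hz.
C is above B, so f_C = 239.75 + 8.6 = 248.35 Hz.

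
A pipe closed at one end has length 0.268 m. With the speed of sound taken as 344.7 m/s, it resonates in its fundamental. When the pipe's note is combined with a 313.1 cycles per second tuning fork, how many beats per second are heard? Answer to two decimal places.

Closed pipe (odd harmonics): f_n = n·v/(4L) = 1·344.7/(4·0.268) = 321.5485 Hz.
f_beat = |321.5485 − 313.1| = 8.45 Hz.

8.45 Hz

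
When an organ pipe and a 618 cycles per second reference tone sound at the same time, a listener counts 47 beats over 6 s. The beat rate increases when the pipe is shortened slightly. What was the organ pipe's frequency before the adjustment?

625.8333 Hz

Beat frequency = 47/6 = 7.8333 Hz.
|f − 618| = 7.8333, so the organ pipe was at either 610.1667 Hz or 625.8333 Hz.
A shorter pipe has a higher fundamental; the adjustment raises the organ pipe's frequency.
The beat rate rose, so the adjustment moved the organ pipe further from 618 Hz — it was already above the reference.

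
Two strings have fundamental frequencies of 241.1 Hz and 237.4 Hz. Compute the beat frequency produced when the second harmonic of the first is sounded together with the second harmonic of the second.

7.4 Hz

Second harmonic of the first: 2·241.1 = 482.2 Hz.
Second harmonic of the second: 2·237.4 = 474.8 Hz.
f_beat = |482.2 − 474.8| = 7.4 Hz.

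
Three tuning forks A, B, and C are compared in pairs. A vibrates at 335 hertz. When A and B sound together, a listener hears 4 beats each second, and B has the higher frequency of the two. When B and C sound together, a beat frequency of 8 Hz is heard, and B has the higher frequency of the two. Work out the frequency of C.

B is above A, so f_B = 335 + 4 = 339 Hz.
C is below B, so f_C = 339 − 8 = 331 Hz.

331 Hz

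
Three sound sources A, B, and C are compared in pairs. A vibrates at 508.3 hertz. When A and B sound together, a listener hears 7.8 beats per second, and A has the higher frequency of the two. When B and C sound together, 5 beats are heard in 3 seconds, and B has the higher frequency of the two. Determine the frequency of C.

B is below A, so f_B = 508.3 − 7.8 = 500.5 Hz.
B–C: Beat frequency = 5/3 = 1.6667 Hz.
C is below B, so f_C = 500.5 − 1.6667 = 498.8333 Hz.

498.8333 Hz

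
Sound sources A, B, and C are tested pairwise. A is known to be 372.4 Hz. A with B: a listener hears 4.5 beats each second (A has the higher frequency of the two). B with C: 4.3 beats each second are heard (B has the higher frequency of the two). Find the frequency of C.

363.6 Hz

B is below A, so f_B = 372.4 − 4.5 = 367.9 Hz.
C is below B, so f_C = 367.9 − 4.3 = 363.6 Hz.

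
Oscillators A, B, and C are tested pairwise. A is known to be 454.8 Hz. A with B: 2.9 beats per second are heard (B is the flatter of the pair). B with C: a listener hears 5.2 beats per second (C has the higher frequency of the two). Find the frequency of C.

B is below A, so f_B = 454.8 − 2.9 = 451.9 Hz.
C is above B, so f_C = 451.9 + 5.2 = 457.1 Hz.

457.1 Hz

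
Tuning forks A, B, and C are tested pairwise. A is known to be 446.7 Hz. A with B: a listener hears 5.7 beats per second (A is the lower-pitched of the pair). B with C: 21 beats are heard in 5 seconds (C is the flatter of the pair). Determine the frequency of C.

448.2 Hz

B is above A, so f_B = 446.7 + 5.7 = 452.4 Hz.
B–C: Beat frequency = 21/5 = 4.2 Hz.
C is below B, so f_C = 452.4 − 4.2 = 448.2 Hz.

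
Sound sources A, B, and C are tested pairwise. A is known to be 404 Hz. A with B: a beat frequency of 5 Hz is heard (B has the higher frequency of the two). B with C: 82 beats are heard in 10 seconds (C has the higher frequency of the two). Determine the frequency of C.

B is above A, so f_B = 404 + 5 = 409 Hz.
B–C: Beat frequency = 82/10 = 8.2 Hz.
C is above B, so f_C = 409 + 8.2 = 417.2 Hz.

417.2 Hz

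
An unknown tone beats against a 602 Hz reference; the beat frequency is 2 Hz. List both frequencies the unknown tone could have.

600 Hz or 604 Hz

|f − 602| = 2, so f = 602 ± 2.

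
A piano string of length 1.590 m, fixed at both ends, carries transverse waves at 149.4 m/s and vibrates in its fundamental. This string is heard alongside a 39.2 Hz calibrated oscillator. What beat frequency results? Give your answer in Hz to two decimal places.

For a string fixed at both ends, f_n = n·v/(2L) = 1·149.4/(2·1.590) = 46.9811 Hz.
f_beat = |46.9811 − 39.2| = 7.78 Hz.

7.78 Hz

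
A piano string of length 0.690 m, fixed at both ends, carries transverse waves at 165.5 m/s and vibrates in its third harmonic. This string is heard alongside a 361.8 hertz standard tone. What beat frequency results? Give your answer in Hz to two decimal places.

2.02 Hz

For a string fixed at both ends, f_n = n·v/(2L) = 3·165.5/(2·0.690) = 359.7826 Hz.
f_beat = |359.7826 − 361.8| = 2.02 Hz.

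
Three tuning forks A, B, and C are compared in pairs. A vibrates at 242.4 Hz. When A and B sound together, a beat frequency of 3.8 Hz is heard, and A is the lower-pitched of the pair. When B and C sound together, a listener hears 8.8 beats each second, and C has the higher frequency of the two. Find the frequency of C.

B is above A, so f_B = 242.4 + 3.8 = 246.2 Hz.
C is above B, so f_C = 246.2 + 8.8 = 255 Hz.

255 Hz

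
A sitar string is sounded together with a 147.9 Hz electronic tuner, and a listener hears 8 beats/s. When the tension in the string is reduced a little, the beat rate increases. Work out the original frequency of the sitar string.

|f − 147.9| = 8, so the sitar string was at either 139.9 Hz or 155.9 Hz.
Lower tension means lower frequency; the adjustment lowers the sitar string's frequency.
The beat rate rose, so the adjustment moved the sitar string further from 147.9 Hz — it was already below the reference.

139.9 Hz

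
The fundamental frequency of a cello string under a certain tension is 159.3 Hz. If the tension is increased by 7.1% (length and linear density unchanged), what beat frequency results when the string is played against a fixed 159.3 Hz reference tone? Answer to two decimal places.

5.56 Hz

For a string, f ∝ √T, so the new frequency is 159.3·√1.071 = 164.8582 Hz.
f_beat = |164.8582 − 159.3| = 5.56 Hz.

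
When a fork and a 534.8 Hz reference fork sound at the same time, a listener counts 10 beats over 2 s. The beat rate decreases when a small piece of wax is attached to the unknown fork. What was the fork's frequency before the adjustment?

Beat frequency = 10/2 = 5 Hz.
|f − 534.8| = 5, so the fork was at either 529.8 Hz or 539.8 Hz.
Loading a fork with wax lowers its frequency; the adjustment lowers the fork's frequency.
The beat rate fell, so the adjustment moved the fork toward 534.8 Hz — it must have started above the reference.

539.8 Hz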